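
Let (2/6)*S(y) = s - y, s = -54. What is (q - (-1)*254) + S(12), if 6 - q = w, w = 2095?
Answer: -2033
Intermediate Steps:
q = -2089 (q = 6 - 1*2095 = 6 - 2095 = -2089)
S(y) = -162 - 3*y (S(y) = 3*(-54 - y) = -162 - 3*y)
(q - (-1)*254) + S(12) = (-2089 - (-1)*254) + (-162 - 3*12) = (-2089 - 1*(-254)) + (-162 - 36) = (-2089 + 254) - 198 = -1835 - 198 = -2033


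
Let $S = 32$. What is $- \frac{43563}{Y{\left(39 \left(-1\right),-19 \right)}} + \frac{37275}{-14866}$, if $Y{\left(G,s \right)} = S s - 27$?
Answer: $\frac{623937933}{9439910} \approx 66.096$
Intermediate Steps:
$Y{\left(G,s \right)} = -27 + 32 s$ ($Y{\left(G,s \right)} = 32 s - 27 = -27 + 32 s$)
$- \frac{43563}{Y{\left(39 \left(-1\right),-19 \right)}} + \frac{37275}{-14866} = - \frac{43563}{-27 + 32 \left(-19\right)} + \frac{37275}{-14866} = - \frac{43563}{-27 - 608} + 37275 \left(- \frac{1}{14866}\right) = - \frac{43563}{-635} - \frac{37275}{14866} = \left(-43563\right) \left(- \frac{1}{635}\right) - \frac{37275}{14866} = \frac{43563}{635} - \frac{37275}{14866} = \frac{623937933}{9439910}$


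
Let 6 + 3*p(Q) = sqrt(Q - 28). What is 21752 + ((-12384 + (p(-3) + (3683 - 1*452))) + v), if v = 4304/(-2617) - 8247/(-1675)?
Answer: 55233007774/4383475 + I*sqrt(31)/3 ≈ 12600.0 + 1.8559*I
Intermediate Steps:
p(Q) = -2 + sqrt(-28 + Q)/3 (p(Q) = -2 + sqrt(Q - 28)/3 = -2 + sqrt(-28 + Q)/3)
v = 14373199/4383475 (v = 4304*(-1/2617) - 8247*(-1/1675) = -4304/2617 + 8247/1675 = 14373199/4383475 ≈ 3.2789)
21752 + ((-12384 + (p(-3) + (3683 - 1*452))) + v) = 21752 + ((-12384 + ((-2 + sqrt(-28 - 3)/3) + (3683 - 1*452))) + 14373199/4383475) = 21752 + ((-12384 + ((-2 + sqrt(-31)/3) + (3683 - 452))) + 14373199/4383475) = 21752 + ((-12384 + ((-2 + (I*sqrt(31))/3) + 3231)) + 14373199/4383475) = 21752 + ((-12384 + ((-2 + I*sqrt(31)/3) + 3231)) + 14373199/4383475) = 21752 + ((-12384 + (3229 + I*sqrt(31)/3)) + 14373199/4383475) = 21752 + ((-9155 + I*sqrt(31)/3) + 14373199/4383475) = 21752 + (-40116340426/4383475 + I*sqrt(31)/3) = 55233007774/4383475 + I*sqrt(31)/3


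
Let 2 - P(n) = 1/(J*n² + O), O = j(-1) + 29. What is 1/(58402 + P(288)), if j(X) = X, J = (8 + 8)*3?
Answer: 3981340/232526181359 ≈ 1.7122e-5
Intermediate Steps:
J = 48 (J = 16*3 = 48)
O = 28 (O = -1 + 29 = 28)
P(n) = 2 - 1/(28 + 48*n²) (P(n) = 2 - 1/(48*n² + 28) = 2 - 1/(28 + 48*n²))
1/(58402 + P(288)) = 1/(58402 + (55 + 96*288²)/(4*(7 + 12*288²))) = 1/(58402 + (55 + 96*82944)/(4*(7 + 12*82944))) = 1/(58402 + (55 + 7962624)/(4*(7 + 995328))) = 1/(58402 + (¼)*7962679/995335) = 1/(58402 + (¼)*(1/995335)*7962679) = 1/(58402 + 7962679/3981340) = 1/(232526181359/3981340) = 3981340/232526181359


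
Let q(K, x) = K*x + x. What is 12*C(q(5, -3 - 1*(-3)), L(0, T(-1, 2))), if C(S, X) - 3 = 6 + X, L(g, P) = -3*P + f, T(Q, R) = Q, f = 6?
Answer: 216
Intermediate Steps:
L(g, P) = 6 - 3*P (L(g, P) = -3*P + 6 = 6 - 3*P)
q(K, x) = x + K*x
C(S, X) = 9 + X (C(S, X) = 3 + (6 + X) = 9 + X)
12*C(q(5, -3 - 1*(-3)), L(0, T(-1, 2))) = 12*(9 + (6 - 3*(-1))) = 12*(9 + (6 + 3)) = 12*(9 + 9) = 12*18 = 216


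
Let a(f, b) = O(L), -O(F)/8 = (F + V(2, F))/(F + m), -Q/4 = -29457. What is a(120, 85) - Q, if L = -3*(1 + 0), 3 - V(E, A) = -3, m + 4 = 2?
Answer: -589116/5 ≈ -1.1782e+5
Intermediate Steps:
Q = 117828 (Q = -4*(-29457) = 117828)
m = -2 (m = -4 + 2 = -2)
V(E, A) = 6 (V(E, A) = 3 - 1*(-3) = 3 + 3 = 6)
L = -3 (L = -3*1 = -3)
O(F) = -8*(6 + F)/(-2 + F) (O(F) = -8*(F + 6)/(F - 2) = -8*(6 + F)/(-2 + F))
a(f, b) = 24/5 (a(f, b) = 8*(-6 - 1*(-3))/(-2 - 3) = 8*(-6 + 3)/(-5) = 8*(-⅕)*(-3) = 24/5)
a(120, 85) - Q = 24/5 - 1*117828 = 24/5 - 117828 = -589116/5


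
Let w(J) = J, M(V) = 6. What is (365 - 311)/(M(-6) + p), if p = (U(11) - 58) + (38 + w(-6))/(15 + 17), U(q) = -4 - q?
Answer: -9/11 ≈ -0.81818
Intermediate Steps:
p = -72 (p = ((-4 - 1*11) - 58) + (38 - 6)/(15 + 17) = ((-4 - 11) - 58) + 32/32 = (-15 - 58) + 32*(1/32) = -73 + 1 = -72)
(365 - 311)/(M(-6) + p) = (365 - 311)/(6 - 72) = 54/(-66) = -1/66*54 = -9/11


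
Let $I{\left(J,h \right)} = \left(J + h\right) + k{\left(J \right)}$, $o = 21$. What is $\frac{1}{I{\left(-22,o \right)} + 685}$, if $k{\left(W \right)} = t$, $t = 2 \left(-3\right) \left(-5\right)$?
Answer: $\frac{1}{714} \approx 0.0014006$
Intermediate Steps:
$t = 30$ ($t = \left(-6\right) \left(-5\right) = 30$)
$k{\left(W \right)} = 30$
$I{\left(J,h \right)} = 30 + J + h$ ($I{\left(J,h \right)} = \left(J + h\right) + 30 = 30 + J + h$)
$\frac{1}{I{\left(-22,o \right)} + 685} = \frac{1}{\left(30 - 22 + 21\right) + 685} = \frac{1}{29 + 685} = \frac{1}{714}$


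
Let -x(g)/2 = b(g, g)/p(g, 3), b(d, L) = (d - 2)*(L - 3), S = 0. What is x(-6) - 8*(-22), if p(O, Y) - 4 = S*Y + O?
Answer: 248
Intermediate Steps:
p(O, Y) = 4 + O (p(O, Y) = 4 + (0*Y + O) = 4 + (0 + O) = 4 + O)
b(d, L) = (-3 + L)*(-2 + d) (b(d, L) = (-2 + d)*(-3 + L) = (-3 + L)*(-2 + d))
x(g) = -2*(6 + g**2 - 5*g)/(4 + g) (x(g) = -2*(6 - 3*g - 2*g + g*g)/(4 + g) = -2*(6 - 3*g - 2*g + g**2)/(4 + g) = -2*(6 + g**2 - 5*g)/(4 + g))
x(-6) - 8*(-22) = 2*(-6 - 1*(-6)**2 + 5*(-6))/(4 - 6) - 8*(-22) = 2*(-6 - 1*36 - 30)/(-2) + 176 = 2*(-1/2)*(-6 - 36 - 30) + 176 = 2*(-1/2)*(-72) + 176 = 72 + 176 = 248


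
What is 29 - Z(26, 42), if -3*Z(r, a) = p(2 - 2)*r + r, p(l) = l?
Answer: 113/3 ≈ 37.667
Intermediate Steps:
Z(r, a) = -r/3 (Z(r, a) = -((2 - 2)*r + r)/3 = -(0*r + r)/3 = -(0 + r)/3 = -r/3)
29 - Z(26, 42) = 29 - (-1)*26/3 = 29 - 1*(-26/3) = 29 + 26/3 = 113/3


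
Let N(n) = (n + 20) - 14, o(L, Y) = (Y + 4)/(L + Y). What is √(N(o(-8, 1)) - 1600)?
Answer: 61*I*√21/7 ≈ 39.934*I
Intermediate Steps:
o(L, Y) = (4 + Y)/(L + Y)
N(n) = 6 + n (N(n) = (20 + n) - 14 = 6 + n)
√(N(o(-8, 1)) - 1600) = √((6 + (4 + 1)/(-8 + 1)) - 1600) = √((6 + 5/(-7)) - 1600) = √((6 - ⅐*5) - 1600) = √((6 - 5/7) - 1600) = √(37/7 - 1600) = √(-11163/7) = 61*I*√21/7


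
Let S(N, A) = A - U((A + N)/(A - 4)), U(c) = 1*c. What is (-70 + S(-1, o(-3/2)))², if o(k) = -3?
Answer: 265225/49 ≈ 5412.8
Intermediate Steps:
U(c) = c
S(N, A) = A - (A + N)/(-4 + A) (S(N, A) = A - (A + N)/(A - 4) = A - (A + N)/(-4 + A))
(-70 + S(-1, o(-3/2)))² = (-70 + (-1*(-3) - 1*(-1) - 3*(-4 - 3))/(-4 - 3))² = (-70 + (3 + 1 - 3*(-7))/(-7))² = (-70 - (3 + 1 + 21)/7)² = (-70 - ⅐*25)² = (-70 - 25/7)² = (-515/7)² = 265225/49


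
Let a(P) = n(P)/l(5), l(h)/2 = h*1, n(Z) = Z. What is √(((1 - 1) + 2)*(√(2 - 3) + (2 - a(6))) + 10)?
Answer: √(320 + 50*I)/5 ≈ 3.5885 + 0.27866*I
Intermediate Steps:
l(h) = 2*h (l(h) = 2*(h*1) = 2*h)
a(P) = P/10 (a(P) = P/((2*5)) = P/10)
√(((1 - 1) + 2)*(√(2 - 3) + (2 - a(6))) + 10) = √(((1 - 1) + 2)*(√(2 - 3) + (2 - 6/10)) + 10) = √((0 + 2)*(√(-1) + (2 - 1*⅗)) + 10) = √(2*(I + (2 - ⅗)) + 10) = √(2*(I + 7/5) + 10) = √(2*(7/5 + I) + 10) = √((14/5 + 2*I) + 10) = √(64/5 + 2*I)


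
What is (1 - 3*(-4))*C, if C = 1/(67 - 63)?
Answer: 13/4 ≈ 3.2500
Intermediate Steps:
C = ¼ (C = 1/4 = ¼ ≈ 0.25000)
(1 - 3*(-4))*C = (1 - 3*(-4))*(¼) = (1 + 12)*(¼) = 13*(¼) = 13/4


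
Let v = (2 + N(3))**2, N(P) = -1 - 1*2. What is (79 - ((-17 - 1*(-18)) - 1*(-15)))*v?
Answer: 63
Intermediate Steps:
N(P) = -3 (N(P) = -1 - 2 = -3)
v = 1 (v = (2 - 3)**2 = (-1)**2 = 1)
(79 - ((-17 - 1*(-18)) - 1*(-15)))*v = (79 - ((-17 - 1*(-18)) - 1*(-15)))*1 = (79 - ((-17 + 18) + 15))*1 = (79 - (1 + 15))*1 = (79 - 1*16)*1 = (79 - 16)*1 = 63*1 = 63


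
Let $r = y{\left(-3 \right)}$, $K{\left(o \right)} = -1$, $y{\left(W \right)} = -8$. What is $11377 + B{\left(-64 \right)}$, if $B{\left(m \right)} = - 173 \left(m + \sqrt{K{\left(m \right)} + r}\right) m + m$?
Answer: $-697295 + 33216 i \approx -6.973 \cdot 10^{5} + 33216.0 i$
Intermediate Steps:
$r = -8$
$B{\left(m \right)} = m + m \left(- 519 i - 173 m\right)$ ($B{\left(m \right)} = - 173 \left(m + \sqrt{-1 - 8}\right) m + m = - 173 \left(m + \sqrt{-9}\right) m + m = - 173 \left(m + 3 i\right) m + m = \left(- 519 i - 173 m\right) m + m = m \left(- 519 i - 173 m\right) + m = m + m \left(- 519 i - 173 m\right)$)
$11377 + B{\left(-64 \right)} = 11377 - 64 \left(1 - 519 i - -11072\right) = 11377 - 64 \left(1 - 519 i + 11072\right) = 11377 - 64 \left(11073 - 519 i\right) = 11377 - \left(708672 - 33216 i\right) = -697295 + 33216 i$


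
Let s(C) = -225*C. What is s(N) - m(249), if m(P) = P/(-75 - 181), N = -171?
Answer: 9849849/256 ≈ 38476.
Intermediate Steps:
m(P) = -P/256 (m(P) = P/(-256) = P*(-1/256) = -P/256)
s(N) - m(249) = -225*(-171) - (-1)*249/256 = 38475 - 1*(-249/256) = 38475 + 249/256 = 9849849/256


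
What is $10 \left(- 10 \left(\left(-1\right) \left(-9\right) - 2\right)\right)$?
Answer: $-700$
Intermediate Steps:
$10 \left(- 10 \left(\left(-1\right) \left(-9\right) - 2\right)\right) = 10 \left(- 10 \left(9 - 2\right)\right) = 10 \left(\left(-10\right) 7\right) = 10 \left(-70\right) = -700$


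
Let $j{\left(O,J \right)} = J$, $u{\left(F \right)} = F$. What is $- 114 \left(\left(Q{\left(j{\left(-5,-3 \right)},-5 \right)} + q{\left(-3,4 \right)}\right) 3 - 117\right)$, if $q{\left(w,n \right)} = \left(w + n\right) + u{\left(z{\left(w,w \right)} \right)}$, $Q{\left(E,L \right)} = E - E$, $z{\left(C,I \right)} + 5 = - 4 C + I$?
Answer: $11628$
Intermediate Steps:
$z{\left(C,I \right)} = -5 + I - 4 C$ ($z{\left(C,I \right)} = -5 - \left(- I + 4 C\right) = -5 + I - 4 C$)
$Q{\left(E,L \right)} = 0$
$q{\left(w,n \right)} = -5 + n - 2 w$ ($q{\left(w,n \right)} = \left(w + n\right) - \left(5 + 3 w\right) = \left(n + w\right) - \left(5 + 3 w\right) = -5 + n - 2 w$)
$- 114 \left(\left(Q{\left(j{\left(-5,-3 \right)},-5 \right)} + q{\left(-3,4 \right)}\right) 3 - 117\right) = - 114 \left(\left(0 - -5\right) 3 - 117\right) = - 114 \left(\left(0 + \left(-5 + 4 + 6\right)\right) 3 - 117\right) = - 114 \left(\left(0 + 5\right) 3 - 117\right) = - 114 \left(5 \cdot 3 - 117\right) = - 114 \left(15 - 117\right) = \left(-114\right) \left(-102\right) = 11628$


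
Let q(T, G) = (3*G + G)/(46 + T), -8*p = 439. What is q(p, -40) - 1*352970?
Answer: -25059590/71 ≈ -3.5295e+5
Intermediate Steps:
p = -439/8 (p = -1/8*439 = -439/8 ≈ -54.875)
q(T, G) = 4*G/(46 + T) (q(T, G) = (4*G)/(46 + T) = 4*G/(46 + T))
q(p, -40) - 1*352970 = 4*(-40)/(46 - 439/8) - 1*352970 = 4*(-40)/(-71/8) - 352970 = 4*(-40)*(-8/71) - 352970 = 1280/71 - 352970 = -25059590/71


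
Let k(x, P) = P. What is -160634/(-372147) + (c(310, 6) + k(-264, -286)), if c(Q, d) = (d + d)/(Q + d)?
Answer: -8394482791/29399613 ≈ -285.53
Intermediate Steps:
c(Q, d) = 2*d/(Q + d) (c(Q, d) = (2*d)/(Q + d) = 2*d/(Q + d))
-160634/(-372147) + (c(310, 6) + k(-264, -286)) = -160634/(-372147) + (2*6/(310 + 6) - 286) = -160634*(-1/372147) + (2*6/316 - 286) = 160634/372147 + (2*6*(1/316) - 286) = 160634/372147 + (3/79 - 286) = 160634/372147 - 22591/79 = -8394482791/29399613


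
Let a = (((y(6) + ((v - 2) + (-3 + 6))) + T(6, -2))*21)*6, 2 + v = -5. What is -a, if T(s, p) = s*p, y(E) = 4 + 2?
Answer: 1512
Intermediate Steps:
v = -7 (v = -2 - 5 = -7)
y(E) = 6
T(s, p) = p*s
a = -1512 (a = (((6 + ((-7 - 2) + (-3 + 6))) - 2*6)*21)*6 = (((6 + (-9 + 3)) - 12)*21)*6 = (((6 - 6) - 12)*21)*6 = ((0 - 12)*21)*6 = -12*21*6 = -252*6 = -1512)
-a = -1*(-1512) = 1512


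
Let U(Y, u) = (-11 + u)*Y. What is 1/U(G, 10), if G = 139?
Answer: -1/139 ≈ -0.0071942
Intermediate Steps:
U(Y, u) = Y*(-11 + u)
1/U(G, 10) = 1/(139*(-11 + 10)) = 1/(139*(-1)) = 1/(-139) = -1/139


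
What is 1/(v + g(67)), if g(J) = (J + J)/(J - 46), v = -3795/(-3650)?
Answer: 15330/113759 ≈ 0.13476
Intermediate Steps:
v = 759/730 (v = -3795*(-1/3650) = 759/730 ≈ 1.0397)
g(J) = 2*J/(-46 + J) (g(J) = (2*J)/(-46 + J) = 2*J/(-46 + J))
1/(v + g(67)) = 1/(759/730 + 2*67/(-46 + 67)) = 1/(759/730 + 2*67/21) = 1/(759/730 + 2*67*(1/21)) = 1/(759/730 + 134/21) = 1/(113759/15330) = 15330/113759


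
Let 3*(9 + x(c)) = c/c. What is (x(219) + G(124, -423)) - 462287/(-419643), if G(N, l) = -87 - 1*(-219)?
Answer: 7459751/59949 ≈ 124.43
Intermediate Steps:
G(N, l) = 132 (G(N, l) = -87 + 219 = 132)
x(c) = -26/3 (x(c) = -9 + (c/c)/3 = -9 + (⅓)*1 = -9 + ⅓ = -26/3)
(x(219) + G(124, -423)) - 462287/(-419643) = (-26/3 + 132) - 462287/(-419643) = 370/3 - 462287*(-1)/419643 = 370/3 - 1*(-66041/59949) = 370/3 + 66041/59949 = 7459751/59949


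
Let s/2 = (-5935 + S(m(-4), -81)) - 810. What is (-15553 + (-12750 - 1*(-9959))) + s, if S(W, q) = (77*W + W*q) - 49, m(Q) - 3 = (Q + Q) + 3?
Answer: -31916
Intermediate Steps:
m(Q) = 6 + 2*Q (m(Q) = 3 + ((Q + Q) + 3) = 3 + (2*Q + 3) = 3 + (3 + 2*Q) = 6 + 2*Q)
S(W, q) = -49 + 77*W + W*q
s = -13572 (s = 2*((-5935 + (-49 + 77*(6 + 2*(-4)) + (6 + 2*(-4))*(-81))) - 810) = 2*((-5935 + (-49 + 77*(6 - 8) + (6 - 8)*(-81))) - 810) = 2*((-5935 + (-49 + 77*(-2) - 2*(-81))) - 810) = 2*((-5935 + (-49 - 154 + 162)) - 810) = 2*((-5935 - 41) - 810) = 2*(-5976 - 810) = 2*(-6786) = -13572)
(-15553 + (-12750 - 1*(-9959))) + s = (-15553 + (-12750 - 1*(-9959))) - 13572 = (-15553 + (-12750 + 9959)) - 13572 = (-15553 - 2791) - 13572 = -18344 - 13572 = -31916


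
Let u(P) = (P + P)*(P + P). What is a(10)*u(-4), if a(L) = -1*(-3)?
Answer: 192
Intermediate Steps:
u(P) = 4*P² (u(P) = (2*P)*(2*P) = 4*P²)
a(L) = 3
a(10)*u(-4) = 3*(4*(-4)²) = 3*(4*16) = 3*64 = 192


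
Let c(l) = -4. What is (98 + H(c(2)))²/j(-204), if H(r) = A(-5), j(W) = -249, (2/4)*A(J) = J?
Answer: -7744/249 ≈ -31.100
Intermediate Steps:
A(J) = 2*J
H(r) = -10 (H(r) = 2*(-5) = -10)
(98 + H(c(2)))²/j(-204) = (98 - 10)²/(-249) = 88²*(-1/249) = 7744*(-1/249) = -7744/249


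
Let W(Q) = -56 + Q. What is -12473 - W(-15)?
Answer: -12402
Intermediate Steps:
-12473 - W(-15) = -12473 - (-56 - 15) = -12473 - 1*(-71) = -12473 + 71 = -12402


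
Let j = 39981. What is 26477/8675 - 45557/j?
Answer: 663369962/346835175 ≈ 1.9126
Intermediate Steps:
26477/8675 - 45557/j = 26477/8675 - 45557/39981 = 663369962/346835175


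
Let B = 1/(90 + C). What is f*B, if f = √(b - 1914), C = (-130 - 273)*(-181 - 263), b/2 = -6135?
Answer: I*√394/29837 ≈ 0.00066526*I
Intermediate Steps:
b = -12270 (b = 2*(-6135) = -12270)
C = 178932 (C = -403*(-444) = 178932)
f = 6*I*√394 (f = √(-12270 - 1914) = √(-14184) = 6*I*√394 ≈ 119.1*I)
B = 1/179022 (B = 1/(90 + 178932) = 1/179022 ≈ 5.5859e-6)
f*B = (6*I*√394)*(1/179022) = I*√394/29837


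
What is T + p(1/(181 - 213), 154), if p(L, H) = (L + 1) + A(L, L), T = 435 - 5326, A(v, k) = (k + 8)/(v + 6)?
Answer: -29879711/6112 ≈ -4888.7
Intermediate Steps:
A(v, k) = (8 + k)/(6 + v)
T = -4891
p(L, H) = 1 + L + (8 + L)/(6 + L) (p(L, H) = (L + 1) + (8 + L)/(6 + L) = (1 + L) + (8 + L)/(6 + L) = 1 + L + (8 + L)/(6 + L))
T + p(1/(181 - 213), 154) = -4891 + (14 + (1/(181 - 213))**2 + 8/(181 - 213))/(6 + 1/(181 - 213)) = -4891 + (14 + (1/(-32))**2 + 8/(-32))/(6 + 1/(-32)) = -4891 + (14 + (-1/32)**2 + 8*(-1/32))/(6 - 1/32) = -4891 + (14 + 1/1024 - 1/4)/(191/32) = -4891 + (32/191)*(14081/1024) = -4891 + 14081/6112 = -29879711/6112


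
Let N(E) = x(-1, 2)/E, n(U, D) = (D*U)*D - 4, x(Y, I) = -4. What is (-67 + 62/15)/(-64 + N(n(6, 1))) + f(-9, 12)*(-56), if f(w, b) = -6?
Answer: 333583/990 ≈ 336.95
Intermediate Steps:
n(U, D) = -4 + U*D**2 (n(U, D) = U*D**2 - 4 = -4 + U*D**2)
N(E) = -4/E
(-67 + 62/15)/(-64 + N(n(6, 1))) + f(-9, 12)*(-56) = (-67 + 62/15)/(-64 - 4/(-4 + 6*1**2)) - 6*(-56) = (-67 + 62*(1/15))/(-64 - 4/(-4 + 6*1)) + 336 = (-67 + 62/15)/(-64 - 4/(-4 + 6)) + 336 = -943/(15*(-64 - 4/2)) + 336 = -943/(15*(-64 - 4*1/2)) + 336 = -943/(15*(-64 - 2)) + 336 = -943/15/(-66) + 336 = -943/15*(-1/66) + 336 = 943/990 + 336 = 333583/990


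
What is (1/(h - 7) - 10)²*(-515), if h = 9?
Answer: -185915/4 ≈ -46479.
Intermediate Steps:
(1/(h - 7) - 10)²*(-515) = (1/(9 - 7) - 10)²*(-515) = (1/2 - 10)²*(-515) = (½ - 10)²*(-515) = (-19/2)²*(-515) = (361/4)*(-515) = -185915/4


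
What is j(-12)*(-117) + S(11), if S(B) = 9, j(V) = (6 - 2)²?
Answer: -1863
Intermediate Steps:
j(V) = 16 (j(V) = 4² = 16)
j(-12)*(-117) + S(11) = 16*(-117) + 9 = -1872 + 9 = -1863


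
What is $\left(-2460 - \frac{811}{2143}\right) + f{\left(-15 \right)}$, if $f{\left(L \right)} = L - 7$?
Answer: $- \frac{5319737}{2143} \approx -2482.4$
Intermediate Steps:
$f{\left(L \right)} = -7 + L$
$\left(-2460 - \frac{811}{2143}\right) + f{\left(-15 \right)} = \left(-2460 - \frac{811}{2143}\right) - 22 = - \frac{5272591}{2143} - 22 = - \frac{5319737}{2143}$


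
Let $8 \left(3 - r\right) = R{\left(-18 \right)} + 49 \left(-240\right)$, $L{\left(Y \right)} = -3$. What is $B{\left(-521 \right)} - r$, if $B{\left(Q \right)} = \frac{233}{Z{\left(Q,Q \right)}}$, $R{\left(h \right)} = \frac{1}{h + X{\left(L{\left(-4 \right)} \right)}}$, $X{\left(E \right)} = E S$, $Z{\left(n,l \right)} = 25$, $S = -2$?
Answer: $- \frac{3512857}{2400} \approx -1463.7$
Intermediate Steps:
$X{\left(E \right)} = - 2 E$ ($X{\left(E \right)} = E \left(-2\right) = - 2 E$)
$R{\left(h \right)} = \frac{1}{6 + h}$ ($R{\left(h \right)} = \frac{1}{h - -6} = \frac{1}{h + 6} = \frac{1}{6 + h}$)
$B{\left(Q \right)} = \frac{233}{25}$
$r = \frac{141409}{96}$ ($r = 3 - \frac{\frac{1}{6 - 18} + 49 \left(-240\right)}{8} = 3 - \frac{\frac{1}{-12} - 11760}{8} = 3 - \frac{- \frac{1}{12} - 11760}{8} = 3 - - \frac{141121}{96} = 3 + \frac{141121}{96} = \frac{141409}{96} \approx 1473.0$)
$B{\left(-521 \right)} - r = \frac{233}{25} - \frac{141409}{96} = - \frac{3512857}{2400}$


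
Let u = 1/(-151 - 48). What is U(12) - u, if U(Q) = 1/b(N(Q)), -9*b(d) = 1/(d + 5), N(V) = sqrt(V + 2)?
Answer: -8954/199 - 9*sqrt(14) ≈ -78.670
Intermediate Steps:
N(V) = sqrt(2 + V)
b(d) = -1/(9*(5 + d)) (b(d) = -1/(9*(d + 5)) = -1/(9*(5 + d)))
U(Q) = -45 - 9*sqrt(2 + Q) (U(Q) = 1/(-1/(45 + 9*sqrt(2 + Q))) = -45 - 9*sqrt(2 + Q))
u = -1/199 (u = 1/(-199) = -1/199 ≈ -0.0050251)
U(12) - u = (-45 - 9*sqrt(2 + 12)) - 1*(-1/199) = (-45 - 9*sqrt(14)) + 1/199 = -8954/199 - 9*sqrt(14)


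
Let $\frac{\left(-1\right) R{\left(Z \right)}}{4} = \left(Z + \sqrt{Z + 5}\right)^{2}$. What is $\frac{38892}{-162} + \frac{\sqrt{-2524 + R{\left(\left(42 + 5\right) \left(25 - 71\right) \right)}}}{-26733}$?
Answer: $- \frac{6482}{27} - \frac{2 \sqrt{-4672718 + 4324 i \sqrt{2157}}}{26733} \approx -240.08 - 0.16176 i$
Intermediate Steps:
$R{\left(Z \right)} = - 4 \left(Z + \sqrt{5 + Z}\right)^{2}$ ($R{\left(Z \right)} = - 4 \left(Z + \sqrt{Z + 5}\right)^{2} = - 4 \left(Z + \sqrt{5 + Z}\right)^{2}$)
$\frac{38892}{-162} + \frac{\sqrt{-2524 + R{\left(\left(42 + 5\right) \left(25 - 71\right) \right)}}}{-26733} = \frac{38892}{-162} + \frac{\sqrt{-2524 - 4 \left(\left(42 + 5\right) \left(25 - 71\right) + \sqrt{5 + \left(42 + 5\right) \left(25 - 71\right)}\right)^{2}}}{-26733} = 38892 \left(- \frac{1}{162}\right) + \sqrt{-2524 - 4 \left(47 \left(-46\right) + \sqrt{5 + 47 \left(-46\right)}\right)^{2}} \left(- \frac{1}{26733}\right) = - \frac{6482}{27} + \sqrt{-2524 - 4 \left(-2162 + \sqrt{5 - 2162}\right)^{2}} \left(- \frac{1}{26733}\right) = - \frac{6482}{27} + \sqrt{-2524 - 4 \left(-2162 + \sqrt{-2157}\right)^{2}} \left(- \frac{1}{26733}\right) = - \frac{6482}{27} + \sqrt{-2524 - 4 \left(-2162 + i \sqrt{2157}\right)^{2}} \left(- \frac{1}{26733}\right) = - \frac{6482}{27} - \frac{\sqrt{-2524 - 4 \left(-2162 + i \sqrt{2157}\right)^{2}}}{26733}$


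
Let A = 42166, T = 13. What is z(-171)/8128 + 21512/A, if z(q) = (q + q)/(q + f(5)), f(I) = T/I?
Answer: 36823853293/72143664704 ≈ 0.51042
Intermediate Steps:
f(I) = 13/I
z(q) = 2*q/(13/5 + q) (z(q) = (q + q)/(q + 13/5) = (2*q)/(q + 13*(⅕)) = (2*q)/(q + 13/5) = (2*q)/(13/5 + q) = 2*q/(13/5 + q))
z(-171)/8128 + 21512/A = (10*(-171)/(13 + 5*(-171)))/8128 + 21512/42166 = (10*(-171)/(13 - 855))*(1/8128) + 21512*(1/42166) = (10*(-171)/(-842))*(1/8128) + 10756/21083 = (10*(-171)*(-1/842))*(1/8128) + 10756/21083 = (855/421)*(1/8128) + 10756/21083 = 855/3421888 + 10756/21083 = 36823853293/72143664704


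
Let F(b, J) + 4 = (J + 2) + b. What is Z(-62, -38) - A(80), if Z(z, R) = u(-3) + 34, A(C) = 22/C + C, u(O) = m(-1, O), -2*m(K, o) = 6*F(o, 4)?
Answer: -1731/40 ≈ -43.275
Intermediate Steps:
F(b, J) = -2 + J + b (F(b, J) = -4 + ((J + 2) + b) = -4 + ((2 + J) + b) = -4 + (2 + J + b) = -2 + J + b)
m(K, o) = -6 - 3*o (m(K, o) = -3*(-2 + 4 + o) = -3*(2 + o) = -(12 + 6*o)/2 = -6 - 3*o)
u(O) = -6 - 3*O
A(C) = C + 22/C
Z(z, R) = 37 (Z(z, R) = (-6 - 3*(-3)) + 34 = (-6 + 9) + 34 = 3 + 34 = 37)
Z(-62, -38) - A(80) = 37 - (80 + 22/80) = 37 - (80 + 22*(1/80)) = 37 - (80 + 11/40) = 37 - 1*3211/40 = 37 - 3211/40 = -1731/40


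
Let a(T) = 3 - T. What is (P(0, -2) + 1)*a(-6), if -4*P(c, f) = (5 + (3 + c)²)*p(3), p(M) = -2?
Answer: 72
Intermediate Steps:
P(c, f) = 5/2 + (3 + c)²/2 (P(c, f) = -(5 + (3 + c)²)*(-2)/4 = -(-10 - 2*(3 + c)²)/4 = 5/2 + (3 + c)²/2)
(P(0, -2) + 1)*a(-6) = ((5/2 + (3 + 0)²/2) + 1)*(3 - 1*(-6)) = ((5/2 + (½)*3²) + 1)*(3 + 6) = ((5/2 + (½)*9) + 1)*9 = ((5/2 + 9/2) + 1)*9 = (7 + 1)*9 = 8*9 = 72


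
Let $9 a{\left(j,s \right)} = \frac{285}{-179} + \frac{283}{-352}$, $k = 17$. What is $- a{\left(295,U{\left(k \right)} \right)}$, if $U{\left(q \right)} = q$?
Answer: $\frac{150977}{567072} \approx 0.26624$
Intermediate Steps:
$a{\left(j,s \right)} = - \frac{150977}{567072}$ ($a{\left(j,s \right)} = \frac{\frac{285}{-179} + \frac{283}{-352}}{9} = \frac{285 \left(- \frac{1}{179}\right) + 283 \left(- \frac{1}{352}\right)}{9} = \frac{- \frac{285}{179} - \frac{283}{352}}{9} = \frac{1}{9} \left(- \frac{150977}{63008}\right) = - \frac{150977}{567072}$)
$- a{\left(295,U{\left(k \right)} \right)} = \left(-1\right) \left(- \frac{150977}{567072}\right) = \frac{150977}{567072}$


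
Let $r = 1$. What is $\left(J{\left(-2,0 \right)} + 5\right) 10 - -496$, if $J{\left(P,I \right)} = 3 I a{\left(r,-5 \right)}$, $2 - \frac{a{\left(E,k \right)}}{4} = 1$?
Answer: $546$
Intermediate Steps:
$a{\left(E,k \right)} = 4$ ($a{\left(E,k \right)} = 8 - 4 = 4$)
$J{\left(P,I \right)} = 12 I$ ($J{\left(P,I \right)} = 3 I 4 = 12 I$)
$\left(J{\left(-2,0 \right)} + 5\right) 10 - -496 = \left(12 \cdot 0 + 5\right) 10 - -496 = \left(0 + 5\right) 10 + 496 = 5 \cdot 10 + 496 = 50 + 496 = 546$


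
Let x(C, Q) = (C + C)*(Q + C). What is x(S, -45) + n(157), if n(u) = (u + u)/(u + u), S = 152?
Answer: 32529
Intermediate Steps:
n(u) = 1 (n(u) = (2*u)/((2*u)) = (2*u)*(1/(2*u)) = 1)
x(C, Q) = 2*C*(C + Q) (x(C, Q) = (2*C)*(C + Q) = 2*C*(C + Q))
x(S, -45) + n(157) = 2*152*(152 - 45) + 1 = 2*152*107 + 1 = 32528 + 1 = 32529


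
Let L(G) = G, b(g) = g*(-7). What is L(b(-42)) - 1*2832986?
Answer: -2832692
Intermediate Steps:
b(g) = -7*g
L(b(-42)) - 1*2832986 = -7*(-42) - 1*2832986 = 294 - 2832986 = -2832692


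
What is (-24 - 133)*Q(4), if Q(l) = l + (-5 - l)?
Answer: 785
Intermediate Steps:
Q(l) = -5
(-24 - 133)*Q(4) = (-24 - 133)*(-5) = -157*(-5) = 785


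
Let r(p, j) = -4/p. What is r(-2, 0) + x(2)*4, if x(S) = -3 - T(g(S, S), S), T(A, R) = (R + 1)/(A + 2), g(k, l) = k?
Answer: -13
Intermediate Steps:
T(A, R) = (1 + R)/(2 + A)
x(S) = -3 - (1 + S)/(2 + S)
r(-2, 0) + x(2)*4 = -4/(-2) + ((-7 - 4*2)/(2 + 2))*4 = -4*(-½) + ((-7 - 8)/4)*4 = 2 + ((¼)*(-15))*4 = 2 - 15/4*4 = 2 - 15 = -13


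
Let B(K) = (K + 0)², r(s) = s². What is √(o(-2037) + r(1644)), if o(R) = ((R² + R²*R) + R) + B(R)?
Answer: 8*I*√131894769 ≈ 91876.0*I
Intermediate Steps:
B(K) = K²
o(R) = R + R³ + 2*R² (o(R) = ((R² + R²*R) + R) + R² = ((R² + R³) + R) + R² = (R + R² + R³) + R² = R + R³ + 2*R²)
√(o(-2037) + r(1644)) = √(-2037*(1 + (-2037)² + 2*(-2037)) + 1644²) = √(-2037*(1 + 4149369 - 4074) + 2702736) = √(-2037*4145296 + 2702736) = √(-8443967952 + 2702736) = √(-8441265216) = 8*I*√131894769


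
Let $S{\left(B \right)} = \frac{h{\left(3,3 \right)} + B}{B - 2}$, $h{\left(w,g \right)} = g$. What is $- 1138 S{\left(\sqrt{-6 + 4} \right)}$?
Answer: $\frac{2276}{3} + \frac{2845 i \sqrt{2}}{3} \approx 758.67 + 1341.1 i$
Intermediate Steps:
$S{\left(B \right)} = \frac{3 + B}{-2 + B}$ ($S{\left(B \right)} = \frac{3 + B}{B - 2} = \frac{3 + B}{-2 + B}$)
$- 1138 S{\left(\sqrt{-6 + 4} \right)} = - 1138 \frac{3 + \sqrt{-6 + 4}}{-2 + \sqrt{-6 + 4}} = - 1138 \frac{3 + \sqrt{-2}}{-2 + \sqrt{-2}} = - 1138 \frac{3 + i \sqrt{2}}{-2 + i \sqrt{2}} = - \frac{1138 \left(3 + i \sqrt{2}\right)}{-2 + i \sqrt{2}}$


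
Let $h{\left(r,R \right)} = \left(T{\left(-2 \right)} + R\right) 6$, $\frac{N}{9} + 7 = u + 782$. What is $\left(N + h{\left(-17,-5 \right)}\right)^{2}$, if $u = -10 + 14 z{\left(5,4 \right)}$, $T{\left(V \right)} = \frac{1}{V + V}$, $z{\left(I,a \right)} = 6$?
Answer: $\frac{231617961}{4} \approx 5.7905 \cdot 10^{7}$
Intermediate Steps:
$T{\left(V \right)} = \frac{1}{2 V}$
$u = 74$ ($u = -10 + 14 \cdot 6 = -10 + 84 = 74$)
$N = 7641$ ($N = -63 + 9 \left(74 + 782\right) = -63 + 9 \cdot 856 = -63 + 7704 = 7641$)
$h{\left(r,R \right)} = - \frac{3}{2} + 6 R$ ($h{\left(r,R \right)} = \left(\frac{1}{2 \left(-2\right)} + R\right) 6 = \left(\frac{1}{2} \left(- \frac{1}{2}\right) + R\right) 6 = \left(- \frac{1}{4} + R\right) 6 = - \frac{3}{2} + 6 R$)
$\left(N + h{\left(-17,-5 \right)}\right)^{2} = \left(7641 + \left(- \frac{3}{2} + 6 \left(-5\right)\right)\right)^{2} = \left(7641 - \frac{63}{2}\right)^{2} = \left(\frac{15219}{2}\right)^{2} = \frac{231617961}{4}$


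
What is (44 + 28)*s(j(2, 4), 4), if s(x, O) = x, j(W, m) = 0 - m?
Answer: -288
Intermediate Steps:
j(W, m) = -m
(44 + 28)*s(j(2, 4), 4) = (44 + 28)*(-1*4) = 72*(-4) = -288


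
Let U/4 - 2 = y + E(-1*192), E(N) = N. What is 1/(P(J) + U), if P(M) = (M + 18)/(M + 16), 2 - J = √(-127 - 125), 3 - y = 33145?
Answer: -19199079/2559754405891 - 3*I*√7/2559754405891 ≈ -7.5004e-6 - 3.1008e-12*I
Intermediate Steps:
y = -33142 (y = 3 - 1*33145 = 3 - 33145 = -33142)
J = 2 - 6*I*√7 (J = 2 - √(-127 - 125) = 2 - √(-252) = 2 - 6*I*√7 ≈ 2.0 - 15.875*I)
P(M) = (18 + M)/(16 + M)
U = -133328 (U = 8 + 4*(-33142 - 1*192) = 8 + 4*(-33142 - 192) = 8 + 4*(-33334) = 8 - 133336 = -133328)
1/(P(J) + U) = 1/((18 + (2 - 6*I*√7))/(16 + (2 - 6*I*√7)) - 133328) = 1/((20 - 6*I*√7)/(18 - 6*I*√7) - 133328) = 1/(-133328 + (20 - 6*I*√7)/(18 - 6*I*√7))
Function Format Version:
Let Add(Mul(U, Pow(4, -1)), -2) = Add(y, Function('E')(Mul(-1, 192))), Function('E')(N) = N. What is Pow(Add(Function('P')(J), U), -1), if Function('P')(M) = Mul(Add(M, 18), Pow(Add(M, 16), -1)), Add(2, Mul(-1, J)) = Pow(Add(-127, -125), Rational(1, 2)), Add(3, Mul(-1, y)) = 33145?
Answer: Add(Rational(-19199079, 2559754405891), Mul(Rational(-3, 2559754405891), I, Pow(7, Rational(1, 2)))) ≈ Add(-7.5004e-6, Mul(-3.1008e-12, I))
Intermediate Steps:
y = -33142 (y = Add(3, Mul(-1, 33145)) = Add(3, -33145) = -33142)
J = Add(2, Mul(-6, I, Pow(7, Rational(1, 2)))) (J = Add(2, Mul(-1, Pow(Add(-127, -125), Rational(1, 2)))) = Add(2, Mul(-1, Pow(-252, Rational(1, 2)))) = Add(2, Mul(-1, Mul(6, I, Pow(7, Rational(1, 2))))) = Add(2, Mul(-6, I, Pow(7, Rational(1, 2)))) ≈ Add(2.0000, Mul(-15.875, I)))
Function('P')(M) = Mul(Pow(Add(16, M), -1), Add(18, M)) (Function('P')(M) = Mul(Add(18, M), Pow(Add(16, M), -1)) = Mul(Pow(Add(16, M), -1), Add(18, M)))
U = -133328 (U = Add(8, Mul(4, Add(-33142, Mul(-1, 192)))) = Add(8, Mul(4, Add(-33142, -192))) = Add(8, Mul(4, -33334)) = Add(8, -133336) = -133328)
Pow(Add(Function('P')(J), U), -1) = Pow(Add(Mul(Pow(Add(16, Add(2, Mul(-6, I, Pow(7, Rational(1, 2))))), -1), Add(18, Add(2, Mul(-6, I, Pow(7, Rational(1, 2)))))), -133328), -1) = Pow(Add(Mul(Pow(Add(18, Mul(-6, I, Pow(7, Rational(1, 2)))), -1), Add(20, Mul(-6, I, Pow(7, Rational(1, 2))))), -133328), -1) = Pow(Add(-133328, Mul(Pow(Add(18, Mul(-6, I, Pow(7, Rational(1, 2)))), -1), Add(20, Mul(-6, I, Pow(7, Rational(1, 2)))))), -1)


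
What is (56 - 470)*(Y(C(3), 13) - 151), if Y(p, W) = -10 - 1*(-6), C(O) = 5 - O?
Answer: 64170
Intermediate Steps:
Y(p, W) = -4 (Y(p, W) = -10 + 6 = -4)
(56 - 470)*(Y(C(3), 13) - 151) = (56 - 470)*(-4 - 151) = -414*(-155) = 64170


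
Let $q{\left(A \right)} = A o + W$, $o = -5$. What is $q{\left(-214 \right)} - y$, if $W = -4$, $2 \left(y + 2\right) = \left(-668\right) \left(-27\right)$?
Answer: $-7950$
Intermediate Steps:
$y = 9016$ ($y = -2 + \frac{\left(-668\right) \left(-27\right)}{2} = -2 + \frac{1}{2} \cdot 18036 = -2 + 9018 = 9016$)
$q{\left(A \right)} = -4 - 5 A$ ($q{\left(A \right)} = A \left(-5\right) - 4 = - 5 A - 4 = -4 - 5 A$)
$q{\left(-214 \right)} - y = \left(-4 - -1070\right) - 9016 = \left(-4 + 1070\right) - 9016 = 1066 - 9016 = -7950$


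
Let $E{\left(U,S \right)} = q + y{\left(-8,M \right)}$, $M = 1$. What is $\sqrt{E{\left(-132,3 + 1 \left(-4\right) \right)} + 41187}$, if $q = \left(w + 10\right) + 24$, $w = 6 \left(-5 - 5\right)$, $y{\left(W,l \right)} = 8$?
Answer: $\sqrt{41169} \approx 202.9$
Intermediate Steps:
$w = -60$ ($w = 6 \left(-10\right) = -60$)
$q = -26$ ($q = \left(-60 + 10\right) + 24 = -50 + 24 = -26$)
$E{\left(U,S \right)} = -18$ ($E{\left(U,S \right)} = -26 + 8 = -18$)
$\sqrt{E{\left(-132,3 + 1 \left(-4\right) \right)} + 41187} = \sqrt{-18 + 41187} = \sqrt{41169}$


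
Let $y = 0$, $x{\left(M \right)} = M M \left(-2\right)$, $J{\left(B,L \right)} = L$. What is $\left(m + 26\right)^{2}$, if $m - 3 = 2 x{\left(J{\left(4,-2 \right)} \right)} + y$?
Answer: $169$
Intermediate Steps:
$x{\left(M \right)} = - 2 M^{2}$ ($x{\left(M \right)} = M^{2} \left(-2\right) = - 2 M^{2}$)
$m = -13$ ($m = 3 + \left(2 \left(- 2 \left(-2\right)^{2}\right) + 0\right) = 3 + \left(2 \left(\left(-2\right) 4\right) + 0\right) = 3 + \left(2 \left(-8\right) + 0\right) = 3 + \left(-16 + 0\right) = 3 - 16 = -13$)
$\left(m + 26\right)^{2} = \left(-13 + 26\right)^{2} = 13^{2} = 169$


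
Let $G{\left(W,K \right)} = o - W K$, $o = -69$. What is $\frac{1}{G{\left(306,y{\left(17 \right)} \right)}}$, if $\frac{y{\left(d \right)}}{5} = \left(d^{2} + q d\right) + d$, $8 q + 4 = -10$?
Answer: $- \frac{2}{845463} \approx -2.3656 \cdot 10^{-6}$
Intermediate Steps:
$q = - \frac{7}{4}$ ($q = - \frac{1}{2} + \frac{1}{8} \left(-10\right) = - \frac{1}{2} - \frac{5}{4} = - \frac{7}{4} \approx -1.75$)
$y{\left(d \right)} = 5 d^{2} - \frac{15 d}{4}$ ($y{\left(d \right)} = 5 \left(\left(d^{2} - \frac{7 d}{4}\right) + d\right) = 5 \left(d^{2} - \frac{3 d}{4}\right) = 5 d^{2} - \frac{15 d}{4}$)
$G{\left(W,K \right)} = -69 - K W$ ($G{\left(W,K \right)} = -69 - W K = -69 - K W$)
$\frac{1}{G{\left(306,y{\left(17 \right)} \right)}} = \frac{1}{-69 - \frac{5}{4} \cdot 17 \left(-3 + 4 \cdot 17\right) 306} = \frac{1}{-69 - \frac{5}{4} \cdot 17 \left(-3 + 68\right) 306} = \frac{1}{-69 - \frac{5}{4} \cdot 17 \cdot 65 \cdot 306} = \frac{1}{-69 - \frac{5525}{4} \cdot 306} = \frac{1}{-69 - \frac{845325}{2}} = \frac{1}{- \frac{845463}{2}} = - \frac{2}{845463}$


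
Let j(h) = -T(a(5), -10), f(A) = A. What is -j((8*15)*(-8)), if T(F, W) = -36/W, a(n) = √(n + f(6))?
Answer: 18/5 ≈ 3.6000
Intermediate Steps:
a(n) = √(6 + n) (a(n) = √(n + 6) = √(6 + n))
j(h) = -18/5 (j(h) = -(-36)/(-10) = -(-36)*(-1)/10 = -1*18/5 = -18/5)
-j((8*15)*(-8)) = -1*(-18/5) = 18/5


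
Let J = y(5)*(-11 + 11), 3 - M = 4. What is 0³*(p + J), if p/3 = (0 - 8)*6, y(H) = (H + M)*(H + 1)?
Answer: 0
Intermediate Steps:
M = -1 (M = 3 - 1*4 = 3 - 4 = -1)
y(H) = (1 + H)*(-1 + H) (y(H) = (H - 1)*(H + 1) = (-1 + H)*(1 + H) = (1 + H)*(-1 + H))
J = 0 (J = (-1 + 5²)*(-11 + 11) = (-1 + 25)*0 = 24*0 = 0)
p = -144 (p = 3*((0 - 8)*6) = 3*(-8*6) = 3*(-48) = -144)
0³*(p + J) = 0³*(-144 + 0) = 0*(-144) = 0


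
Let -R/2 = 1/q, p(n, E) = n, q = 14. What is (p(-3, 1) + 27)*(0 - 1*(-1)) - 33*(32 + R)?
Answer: -7191/7 ≈ -1027.3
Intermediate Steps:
R = -⅐ (R = -2/14 = -2*1/14 = -⅐ ≈ -0.14286)
(p(-3, 1) + 27)*(0 - 1*(-1)) - 33*(32 + R) = (-3 + 27)*(0 - 1*(-1)) - 33*(32 - ⅐) = 24*(0 + 1) - 33*223/7 = 24*1 - 7359/7 = 24 - 7359/7 = -7191/7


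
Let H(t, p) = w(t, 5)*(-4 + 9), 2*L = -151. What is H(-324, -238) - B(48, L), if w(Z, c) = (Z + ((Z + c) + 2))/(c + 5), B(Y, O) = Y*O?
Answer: 6607/2 ≈ 3303.5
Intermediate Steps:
L = -151/2 (L = (½)*(-151) = -151/2 ≈ -75.500)
B(Y, O) = O*Y
w(Z, c) = (2 + c + 2*Z)/(5 + c) (w(Z, c) = (Z + (2 + Z + c))/(5 + c) = (2 + c + 2*Z)/(5 + c))
H(t, p) = 7/2 + t (H(t, p) = ((2 + 5 + 2*t)/(5 + 5))*(-4 + 9) = ((7 + 2*t)/10)*5 = (7/10 + t/5)*5 = 7/2 + t)
H(-324, -238) - B(48, L) = (7/2 - 324) - (-151)*48/2 = -641/2 - 1*(-3624) = -641/2 + 3624 = 6607/2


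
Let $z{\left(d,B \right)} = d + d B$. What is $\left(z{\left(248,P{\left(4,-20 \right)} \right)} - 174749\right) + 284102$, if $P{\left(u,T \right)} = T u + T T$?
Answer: $188961$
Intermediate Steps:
$P{\left(u,T \right)} = T^{2} + T u$ ($P{\left(u,T \right)} = T u + T^{2} = T^{2} + T u$)
$z{\left(d,B \right)} = d + B d$
$\left(z{\left(248,P{\left(4,-20 \right)} \right)} - 174749\right) + 284102 = \left(248 \left(1 - 20 \left(-20 + 4\right)\right) - 174749\right) + 284102 = \left(248 \left(1 - -320\right) - 174749\right) + 284102 = \left(248 \left(1 + 320\right) - 174749\right) + 284102 = \left(248 \cdot 321 - 174749\right) + 284102 = \left(79608 - 174749\right) + 284102 = -95141 + 284102 = 188961$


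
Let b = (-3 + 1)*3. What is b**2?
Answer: 36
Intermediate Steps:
b = -6 (b = -2*3 = -6)
b**2 = (-6)**2 = 36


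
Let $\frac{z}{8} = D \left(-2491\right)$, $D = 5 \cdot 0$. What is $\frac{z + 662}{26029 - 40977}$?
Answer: $- \frac{331}{7474} \approx -0.044287$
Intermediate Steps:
$D = 0$
$z = 0$ ($z = 8 \cdot 0 \left(-2491\right) = 8 \cdot 0 = 0$)
$\frac{z + 662}{26029 - 40977} = \frac{0 + 662}{26029 - 40977} = \frac{662}{-14948} = 662 \left(- \frac{1}{14948}\right) = - \frac{331}{7474}$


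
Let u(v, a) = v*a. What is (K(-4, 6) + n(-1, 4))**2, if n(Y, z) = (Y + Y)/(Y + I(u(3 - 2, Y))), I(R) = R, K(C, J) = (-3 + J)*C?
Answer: 121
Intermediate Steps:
u(v, a) = a*v
K(C, J) = C*(-3 + J)
n(Y, z) = 1 (n(Y, z) = (Y + Y)/(Y + Y*(3 - 2)) = (2*Y)/(Y + Y*1) = (2*Y)/(Y + Y) = (2*Y)/((2*Y)) = (2*Y)*(1/(2*Y)) = 1)
(K(-4, 6) + n(-1, 4))**2 = (-4*(-3 + 6) + 1)**2 = (-4*3 + 1)**2 = (-12 + 1)**2 = (-11)**2 = 121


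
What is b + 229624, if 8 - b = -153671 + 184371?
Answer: 198932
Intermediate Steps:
b = -30692 (b = 8 - (-153671 + 184371) = 8 - 1*30700 = 8 - 30700 = -30692)
b + 229624 = -30692 + 229624 = 198932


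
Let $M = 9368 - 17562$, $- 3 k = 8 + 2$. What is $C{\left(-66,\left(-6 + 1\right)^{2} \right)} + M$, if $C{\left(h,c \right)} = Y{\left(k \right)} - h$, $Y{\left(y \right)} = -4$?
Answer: $-8132$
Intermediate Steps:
$k = - \frac{10}{3}$ ($k = - \frac{8 + 2}{3} = \left(- \frac{1}{3}\right) 10 = - \frac{10}{3} \approx -3.3333$)
$C{\left(h,c \right)} = -4 - h$
$M = -8194$
$C{\left(-66,\left(-6 + 1\right)^{2} \right)} + M = \left(-4 - -66\right) - 8194 = \left(-4 + 66\right) - 8194 = 62 - 8194 = -8132$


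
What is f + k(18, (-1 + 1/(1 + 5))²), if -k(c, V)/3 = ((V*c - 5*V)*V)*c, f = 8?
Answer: -7933/24 ≈ -330.54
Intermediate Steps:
k(c, V) = -3*V*c*(-5*V + V*c) (k(c, V) = -3*(V*c - 5*V)*V*c = -3*(-5*V + V*c)*V*c = -3*V*(-5*V + V*c)*c = -3*V*c*(-5*V + V*c))
f + k(18, (-1 + 1/(1 + 5))²) = 8 + 3*18*((-1 + 1/(1 + 5))²)²*(5 - 1*18) = 8 + 3*18*((-1 + 1/6)²)²*(5 - 18) = 8 + 3*18*((-1 + ⅙)²)²*(-13) = 8 + 3*18*((-⅚)²)²*(-13) = 8 + 3*18*(25/36)²*(-13) = 8 + 3*18*(625/1296)*(-13) = 8 - 8125/24 = -7933/24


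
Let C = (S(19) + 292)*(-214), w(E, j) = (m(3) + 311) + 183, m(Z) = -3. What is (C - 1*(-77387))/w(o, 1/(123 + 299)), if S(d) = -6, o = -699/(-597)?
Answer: 16183/491 ≈ 32.959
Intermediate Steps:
o = 233/199 (o = -699*(-1/597) = 233/199 ≈ 1.1709)
w(E, j) = 491 (w(E, j) = (-3 + 311) + 183 = 308 + 183 = 491)
C = -61204 (C = (-6 + 292)*(-214) = 286*(-214) = -61204)
(C - 1*(-77387))/w(o, 1/(123 + 299)) = (-61204 - 1*(-77387))/491 = (-61204 + 77387)*(1/491) = 16183*(1/491) = 16183/491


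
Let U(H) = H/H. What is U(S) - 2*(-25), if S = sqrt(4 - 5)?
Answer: 51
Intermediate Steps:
S = I (S = sqrt(-1) = I ≈ 1.0*I)
U(H) = 1
U(S) - 2*(-25) = 1 - 2*(-25) = 1 + 50 = 51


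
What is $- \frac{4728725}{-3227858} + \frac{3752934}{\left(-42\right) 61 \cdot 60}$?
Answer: $- \frac{948919869031}{41348860980} \approx -22.949$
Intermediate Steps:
$- \frac{4728725}{-3227858} + \frac{3752934}{\left(-42\right) 61 \cdot 60} = \left(-4728725\right) \left(- \frac{1}{3227858}\right) + \frac{3752934}{\left(-2562\right) 60} = \frac{4728725}{3227858} + \frac{3752934}{-153720} = \frac{4728725}{3227858} + 3752934 \left(- \frac{1}{153720}\right) = \frac{4728725}{3227858} - \frac{625489}{25620} = - \frac{948919869031}{41348860980}$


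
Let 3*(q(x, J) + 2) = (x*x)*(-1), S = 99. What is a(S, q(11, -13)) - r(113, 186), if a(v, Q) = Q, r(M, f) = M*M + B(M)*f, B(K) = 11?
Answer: -44572/3 ≈ -14857.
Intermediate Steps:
q(x, J) = -2 - x²/3 (q(x, J) = -2 + ((x*x)*(-1))/3 = -2 + (x²*(-1))/3 = -2 + (-x²)/3 = -2 - x²/3)
r(M, f) = M² + 11*f (r(M, f) = M*M + 11*f = M² + 11*f)
a(S, q(11, -13)) - r(113, 186) = (-2 - ⅓*11²) - (113² + 11*186) = (-2 - ⅓*121) - (12769 + 2046) = (-2 - 121/3) - 1*14815 = -127/3 - 14815 = -44572/3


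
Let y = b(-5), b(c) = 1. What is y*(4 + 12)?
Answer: 16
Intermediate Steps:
y = 1
y*(4 + 12) = 1*(4 + 12) = 1*16 = 16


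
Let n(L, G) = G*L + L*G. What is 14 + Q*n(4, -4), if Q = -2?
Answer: 78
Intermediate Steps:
n(L, G) = 2*G*L (n(L, G) = G*L + G*L = 2*G*L)
14 + Q*n(4, -4) = 14 - 4*(-4)*4 = 14 - 2*(-32) = 14 + 64 = 78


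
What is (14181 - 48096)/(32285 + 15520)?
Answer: -2261/3187 ≈ -0.70944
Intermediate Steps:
(14181 - 48096)/(32285 + 15520) = -33915/47805 = -33915*1/47805 = -2261/3187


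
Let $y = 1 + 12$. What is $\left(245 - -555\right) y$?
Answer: $10400$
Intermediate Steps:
$y = 13$
$\left(245 - -555\right) y = \left(245 - -555\right) 13 = \left(245 + 555\right) 13 = 800 \cdot 13 = 10400$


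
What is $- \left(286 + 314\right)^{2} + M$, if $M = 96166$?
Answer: $-263834$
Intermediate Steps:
$- \left(286 + 314\right)^{2} + M = - \left(286 + 314\right)^{2} + 96166 = - 600^{2} + 96166 = \left(-1\right) 360000 + 96166 = -360000 + 96166 = -263834$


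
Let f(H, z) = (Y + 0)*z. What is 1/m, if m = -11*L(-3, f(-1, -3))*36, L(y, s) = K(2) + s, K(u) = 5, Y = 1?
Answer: -1/792 ≈ -0.0012626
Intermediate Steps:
f(H, z) = z (f(H, z) = (1 + 0)*z = 1*z = z)
L(y, s) = 5 + s
m = -792 (m = -11*(5 - 3)*36 = -11*2*36 = -22*36 = -792)
1/m = 1/(-792) = -1/792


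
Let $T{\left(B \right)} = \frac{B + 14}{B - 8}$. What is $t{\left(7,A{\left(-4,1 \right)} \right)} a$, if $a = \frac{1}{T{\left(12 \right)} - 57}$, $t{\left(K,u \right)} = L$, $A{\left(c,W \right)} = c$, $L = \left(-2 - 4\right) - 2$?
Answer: $\frac{16}{101} \approx 0.15842$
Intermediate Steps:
$T{\left(B \right)} = \frac{14 + B}{-8 + B}$
$L = -8$ ($L = -6 - 2 = -8$)
$t{\left(K,u \right)} = -8$
$a = - \frac{2}{101}$ ($a = \frac{1}{\frac{14 + 12}{-8 + 12} - 57} = \frac{1}{\frac{1}{4} \cdot 26 - 57} = \frac{1}{\frac{13}{2} - 57} = \frac{1}{- \frac{101}{2}} = - \frac{2}{101} \approx -0.019802$)
$t{\left(7,A{\left(-4,1 \right)} \right)} a = \left(-8\right) \left(- \frac{2}{101}\right) = \frac{16}{101}$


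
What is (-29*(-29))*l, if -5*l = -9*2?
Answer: 15138/5 ≈ 3027.6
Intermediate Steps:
l = 18/5 (l = -(-9)*2/5 = -⅕*(-18) = 18/5 ≈ 3.6000)
(-29*(-29))*l = -29*(-29)*(18/5) = 841*(18/5) = 15138/5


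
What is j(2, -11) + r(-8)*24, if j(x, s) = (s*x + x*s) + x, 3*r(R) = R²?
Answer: 470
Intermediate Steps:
r(R) = R²/3
j(x, s) = x + 2*s*x (j(x, s) = (s*x + s*x) + x = 2*s*x + x = x + 2*s*x)
j(2, -11) + r(-8)*24 = 2*(1 + 2*(-11)) + ((⅓)*(-8)²)*24 = 2*(1 - 22) + ((⅓)*64)*24 = 2*(-21) + (64/3)*24 = -42 + 512 = 470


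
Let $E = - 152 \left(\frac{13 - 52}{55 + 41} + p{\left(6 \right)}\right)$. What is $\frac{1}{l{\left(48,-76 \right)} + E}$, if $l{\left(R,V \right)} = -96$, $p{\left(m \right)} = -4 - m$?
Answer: $\frac{4}{5943} \approx 0.00067306$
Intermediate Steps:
$E = \frac{6327}{4}$ ($E = - 152 \left(\frac{13 - 52}{55 + 41} - 10\right) = - 152 \left(- \frac{39}{96} - 10\right) = - 152 \left(\left(-39\right) \frac{1}{96} - 10\right) = - 152 \left(- \frac{13}{32} - 10\right) = \left(-152\right) \left(- \frac{333}{32}\right) = \frac{6327}{4} \approx 1581.8$)
$\frac{1}{l{\left(48,-76 \right)} + E} = \frac{1}{-96 + \frac{6327}{4}} = \frac{1}{\frac{5943}{4}} = \frac{4}{5943}$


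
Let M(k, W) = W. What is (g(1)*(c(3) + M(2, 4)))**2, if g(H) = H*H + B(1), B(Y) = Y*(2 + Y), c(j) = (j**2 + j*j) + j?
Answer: 10000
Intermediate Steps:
c(j) = j + 2*j**2 (c(j) = (j**2 + j**2) + j = 2*j**2 + j = j + 2*j**2)
g(H) = 3 + H**2 (g(H) = H*H + 1*(2 + 1) = H**2 + 1*3 = H**2 + 3 = 3 + H**2)
(g(1)*(c(3) + M(2, 4)))**2 = ((3 + 1**2)*(3*(1 + 2*3) + 4))**2 = ((3 + 1)*(3*(1 + 6) + 4))**2 = (4*(3*7 + 4))**2 = (4*(21 + 4))**2 = (4*25)**2 = 100**2 = 10000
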